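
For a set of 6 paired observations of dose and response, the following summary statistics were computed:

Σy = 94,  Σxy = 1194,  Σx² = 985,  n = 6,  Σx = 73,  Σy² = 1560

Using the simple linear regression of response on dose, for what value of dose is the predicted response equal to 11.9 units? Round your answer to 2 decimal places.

4.92

Sxx = Σx² − (Σx)²/n = 985 − 888.166667 = 96.833333
Sxy = Σxy − (Σx)(Σy)/n = 1194 − 1143.666667 = 50.333333
b = Sxy/Sxx = 50.333333/96.833333 = 0.519793
a = ȳ − b·x̄ = 15.666667 − 0.519793·12.166667 = 9.342513
Set a + b·x = 11.9: x = (11.9 − 9.342513) / 0.519793 = 4.920199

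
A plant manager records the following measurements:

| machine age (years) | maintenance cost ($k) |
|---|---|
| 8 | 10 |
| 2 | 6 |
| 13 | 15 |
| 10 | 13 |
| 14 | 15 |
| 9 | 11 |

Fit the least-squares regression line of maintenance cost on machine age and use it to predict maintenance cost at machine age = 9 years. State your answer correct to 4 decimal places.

11.4015

n = 6, Σx = 56, Σy = 70, Σxy = 726, Σx² = 614
Sxx = Σx² − (Σx)²/n = 614 − 522.666667 = 91.333333
Sxy = Σxy − (Σx)(Σy)/n = 726 − 653.333333 = 72.666667
b = Sxy/Sxx = 72.666667/91.333333 = 0.795620
a = ȳ − b·x̄ = 11.666667 − 0.795620·9.333333 = 4.240876
ŷ(9) = a + b·9 = 4.240876 + 0.795620·9 = 11.401460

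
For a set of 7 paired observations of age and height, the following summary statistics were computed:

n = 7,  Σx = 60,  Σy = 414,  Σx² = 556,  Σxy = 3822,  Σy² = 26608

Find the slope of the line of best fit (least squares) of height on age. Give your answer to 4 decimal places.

6.5548

Sxx = Σx² − (Σx)²/n = 556 − 514.285714 = 41.714286
Sxy = Σxy − (Σx)(Σy)/n = 3822 − 3548.571429 = 273.428571
b = Sxy/Sxx = 273.428571/41.714286 = 6.554795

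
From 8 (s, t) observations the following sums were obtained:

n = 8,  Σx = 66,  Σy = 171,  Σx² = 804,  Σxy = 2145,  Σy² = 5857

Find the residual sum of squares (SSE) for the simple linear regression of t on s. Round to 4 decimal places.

Sxx = Σx² − (Σx)²/n = 804 − 544.5 = 259.5
Sxy = Σxy − (Σx)(Σy)/n = 2145 − 1410.75 = 734.25
Syy = Σy² − (Σy)²/n = 5857 − 3655.125 = 2201.875
b = Sxy/Sxx = 734.25/259.5 = 2.829480
SSE = Syy − b·Sxy = 2201.875 − 2.829480·734.25 = 124.329480

124.3295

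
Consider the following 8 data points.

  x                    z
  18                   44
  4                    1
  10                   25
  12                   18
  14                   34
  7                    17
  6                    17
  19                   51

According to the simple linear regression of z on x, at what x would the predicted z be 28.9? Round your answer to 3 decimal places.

n = 8, Σx = 90, Σy = 207, Σxy = 2928, Σx² = 1226
Sxx = Σx² − (Σx)²/n = 1226 − 1012.5 = 213.5
Sxy = Σxy − (Σx)(Σy)/n = 2928 − 2328.75 = 599.25
b = Sxy/Sxx = 599.25/213.5 = 2.806792
a = ȳ − b·x̄ = 25.875 − 2.806792·11.25 = -5.701405
Set a + b·x = 28.9: x = (28.9 − (-5.701405)) / 2.806792 = 12.327743

12.328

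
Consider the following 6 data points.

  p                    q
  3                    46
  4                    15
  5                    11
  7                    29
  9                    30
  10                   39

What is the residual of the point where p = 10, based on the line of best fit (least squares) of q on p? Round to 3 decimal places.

n = 6, Σx = 38, Σy = 170, Σxy = 1116, Σx² = 280
Sxx = Σx² − (Σx)²/n = 280 − 240.666667 = 39.333333
Sxy = Σxy − (Σx)(Σy)/n = 1116 − 1076.666667 = 39.333333
b = Sxy/Sxx = 39.333333/39.333333 = 1
a = ȳ − b·x̄ = 28.333333 − 1·6.333333 = 22
ŷ(10) = 22 + 1·10 = 32
residual = y − ŷ = 39 − 32 = 7

7.000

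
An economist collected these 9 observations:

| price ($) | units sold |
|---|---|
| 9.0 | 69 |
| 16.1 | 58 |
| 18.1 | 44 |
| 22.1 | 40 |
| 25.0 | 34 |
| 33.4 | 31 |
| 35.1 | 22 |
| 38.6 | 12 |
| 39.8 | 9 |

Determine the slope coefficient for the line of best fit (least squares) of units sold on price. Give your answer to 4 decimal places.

n = 9, Σx = 237.2, Σy = 319, Σxy = 6714.2, Σx² = 7202.8
Sxx = Σx² − (Σx)²/n = 7202.8 − 6251.537778 = 951.262222
Sxy = Σxy − (Σx)(Σy)/n = 6714.2 − 8407.422222 = -1693.222222
b = Sxy/Sxx = -1693.222222/951.262222 = -1.779974

-1.7800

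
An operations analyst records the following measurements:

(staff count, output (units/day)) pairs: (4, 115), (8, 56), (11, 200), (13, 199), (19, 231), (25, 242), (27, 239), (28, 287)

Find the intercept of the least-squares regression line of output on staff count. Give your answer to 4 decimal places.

n = 8, Σx = 135, Σy = 1569, Σxy = 30623, Σx² = 2869
Sxx = Σx² − (Σx)²/n = 2869 − 2278.125 = 590.875
Sxy = Σxy − (Σx)(Σy)/n = 30623 − 26476.875 = 4146.125
b = Sxy/Sxx = 4146.125/590.875 = 7.016924
a = ȳ − b·x̄ = 196.125 − 7.016924·16.875 = 77.714407

77.7144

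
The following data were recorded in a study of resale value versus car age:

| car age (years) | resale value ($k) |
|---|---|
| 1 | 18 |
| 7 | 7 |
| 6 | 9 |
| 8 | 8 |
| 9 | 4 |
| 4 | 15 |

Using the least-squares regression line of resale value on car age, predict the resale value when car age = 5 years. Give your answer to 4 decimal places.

11.6226

n = 6, Σx = 35, Σy = 61, Σxy = 281, Σx² = 247
Sxx = Σx² − (Σx)²/n = 247 − 204.166667 = 42.833333
Sxy = Σxy − (Σx)(Σy)/n = 281 − 355.833333 = -74.833333
b = Sxy/Sxx = -74.833333/42.833333 = -1.747082
a = ȳ − b·x̄ = 10.166667 − (-1.747082)·5.833333 = 20.357977
ŷ(5) = a + b·5 = 20.357977 + (-1.747082)·5 = 11.622568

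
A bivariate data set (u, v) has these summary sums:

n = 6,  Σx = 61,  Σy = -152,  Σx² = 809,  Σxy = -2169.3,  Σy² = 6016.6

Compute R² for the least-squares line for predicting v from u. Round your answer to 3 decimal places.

Sxx = Σx² − (Σx)²/n = 809 − 620.166667 = 188.833333
Sxy = Σxy − (Σx)(Σy)/n = -2169.3 − (-1545.333333) = -623.966667
Syy = Σy² − (Σy)²/n = 6016.6 − 3850.666667 = 2165.933333
R² = Sxy²/(Sxx·Syy) = (-623.966667)²/(188.833333·2165.933333) = 0.951917

0.952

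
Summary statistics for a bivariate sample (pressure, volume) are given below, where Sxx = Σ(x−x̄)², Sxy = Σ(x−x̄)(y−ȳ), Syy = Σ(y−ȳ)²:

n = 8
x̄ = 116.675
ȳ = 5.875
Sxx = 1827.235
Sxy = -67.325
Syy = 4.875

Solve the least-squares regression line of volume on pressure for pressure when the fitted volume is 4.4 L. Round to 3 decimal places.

b = Sxy/Sxx = -67.325/1827.235 = -0.036845
a = ȳ − b·x̄ = 5.875 − (-0.036845)·116.675 = 10.173924
Set a + b·x = 4.4: x = (4.4 − 10.173924) / (-0.036845) = 156.707256

156.707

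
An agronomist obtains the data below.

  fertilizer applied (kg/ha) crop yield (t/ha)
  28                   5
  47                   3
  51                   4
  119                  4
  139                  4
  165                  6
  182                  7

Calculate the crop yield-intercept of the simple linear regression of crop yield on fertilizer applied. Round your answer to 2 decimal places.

3.20

n = 7, Σx = 731, Σy = 33, Σxy = 3781, Σx² = 99425
Sxx = Σx² − (Σx)²/n = 99425 − 76337.285714 = 23087.714286
Sxy = Σxy − (Σx)(Σy)/n = 3781 − 3446.142857 = 334.857143
b = Sxy/Sxx = 334.857143/23087.714286 = 0.014504
a = ȳ − b·x̄ = 4.714286 − 0.014504·104.428571 = 3.199686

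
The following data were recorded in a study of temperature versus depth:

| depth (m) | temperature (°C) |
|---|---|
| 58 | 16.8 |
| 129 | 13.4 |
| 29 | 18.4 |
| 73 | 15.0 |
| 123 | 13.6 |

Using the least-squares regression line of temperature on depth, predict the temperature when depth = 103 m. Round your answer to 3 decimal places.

14.440

n = 5, Σx = 412, Σy = 77.2, Σxy = 6004.4, Σx² = 41304
Sxx = Σx² − (Σx)²/n = 41304 − 33948.8 = 7355.2
Sxy = Σxy − (Σx)(Σy)/n = 6004.4 − 6361.28 = -356.88
b = Sxy/Sxx = -356.88/7355.2 = -0.048521
a = ȳ − b·x̄ = 15.44 − (-0.048521)·82.4 = 19.438112
ŷ(103) = a + b·103 = 19.438112 + (-0.048521)·103 = 14.440472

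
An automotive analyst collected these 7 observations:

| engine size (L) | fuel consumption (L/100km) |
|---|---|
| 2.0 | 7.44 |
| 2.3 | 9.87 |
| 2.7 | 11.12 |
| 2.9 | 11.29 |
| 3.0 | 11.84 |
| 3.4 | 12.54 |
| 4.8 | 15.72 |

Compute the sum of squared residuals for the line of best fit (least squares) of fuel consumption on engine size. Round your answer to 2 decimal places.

2.50

n = 7, Σx = 21.1, Σy = 79.82, Σxy = 253.958, Σx² = 68.59, Σy² = 948.4446
Sxx = Σx² − (Σx)²/n = 68.59 − 63.601429 = 4.988571
Sxy = Σxy − (Σx)(Σy)/n = 253.958 − 240.600286 = 13.357714
Syy = Σy² − (Σy)²/n = 948.4446 − 910.176057 = 38.268543
b = Sxy/Sxx = 13.357714/4.988571 = 2.677663
SSE = Syy − b·Sxy = 38.268543 − 2.677663·13.357714 = 2.501082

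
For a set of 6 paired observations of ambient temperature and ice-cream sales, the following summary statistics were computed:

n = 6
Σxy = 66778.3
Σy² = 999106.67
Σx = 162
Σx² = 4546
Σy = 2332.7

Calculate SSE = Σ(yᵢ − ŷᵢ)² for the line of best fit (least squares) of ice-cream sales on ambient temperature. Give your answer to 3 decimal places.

Sxx = Σx² − (Σx)²/n = 4546 − 4374 = 172
Sxy = Σxy − (Σx)(Σy)/n = 66778.3 − 62982.9 = 3795.4
Syy = Σy² − (Σy)²/n = 999106.67 − 906914.881667 = 92191.788333
b = Sxy/Sxx = 3795.4/172 = 22.066279
SSE = Syy − b·Sxy = 92191.788333 − 22.066279·3795.4 = 8441.432752

8441.433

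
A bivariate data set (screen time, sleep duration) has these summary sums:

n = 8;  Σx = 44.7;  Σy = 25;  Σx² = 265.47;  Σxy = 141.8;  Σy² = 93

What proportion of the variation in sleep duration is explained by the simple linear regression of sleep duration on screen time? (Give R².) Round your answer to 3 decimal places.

0.019

Sxx = Σx² − (Σx)²/n = 265.47 − 249.76125 = 15.70875
Sxy = Σxy − (Σx)(Σy)/n = 141.8 − 139.6875 = 2.1125
Syy = Σy² − (Σy)²/n = 93 − 78.125 = 14.875
R² = Sxy²/(Sxx·Syy) = (2.1125)²/(15.70875·14.875) = 0.019098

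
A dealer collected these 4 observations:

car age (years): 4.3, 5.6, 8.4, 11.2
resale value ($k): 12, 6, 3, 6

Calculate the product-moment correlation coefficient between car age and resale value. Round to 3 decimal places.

-0.619

n = 4, Σx = 29.5, Σy = 27, Σxy = 177.6, Σx² = 245.85, Σy² = 225
Sxx = Σx² − (Σx)²/n = 245.85 − 217.5625 = 28.2875
Sxy = Σxy − (Σx)(Σy)/n = 177.6 − 199.125 = -21.525
Syy = Σy² − (Σy)²/n = 225 − 182.25 = 42.75
r = Sxy/√(Sxx·Syy) = -21.525/√(1209.290625) = -21.525/34.774856 = -0.618982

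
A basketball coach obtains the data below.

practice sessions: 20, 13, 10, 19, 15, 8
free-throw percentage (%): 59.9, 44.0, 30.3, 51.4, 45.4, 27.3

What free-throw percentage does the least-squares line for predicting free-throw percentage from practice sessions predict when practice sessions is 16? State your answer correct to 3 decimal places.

47.676

n = 6, Σx = 85, Σy = 258.3, Σxy = 3949, Σx² = 1319
Sxx = Σx² − (Σx)²/n = 1319 − 1204.166667 = 114.833333
Sxy = Σxy − (Σx)(Σy)/n = 3949 − 3659.25 = 289.75
b = Sxy/Sxx = 289.75/114.833333 = 2.523222
a = ȳ − b·x̄ = 43.05 − 2.523222·14.166667 = 7.304354
ŷ(16) = a + b·16 = 7.304354 + 2.523222·16 = 47.675907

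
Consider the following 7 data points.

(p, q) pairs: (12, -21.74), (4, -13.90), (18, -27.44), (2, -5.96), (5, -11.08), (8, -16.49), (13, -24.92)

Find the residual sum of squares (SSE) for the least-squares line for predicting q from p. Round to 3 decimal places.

24.054

n = 7, Σx = 62, Σy = -121.53, Σxy = -1333.6, Σx² = 746, Σy² = 2470.0057
Sxx = Σx² − (Σx)²/n = 746 − 549.142857 = 196.857143
Sxy = Σxy − (Σx)(Σy)/n = -1333.6 − (-1076.408571) = -257.191429
Syy = Σy² − (Σy)²/n = 2470.0057 − 2109.934414 = 360.071286
b = Sxy/Sxx = -257.191429/196.857143 = -1.306488
SSE = Syy − b·Sxy = 360.071286 − (-1.306488)·(-257.191429) = 24.053857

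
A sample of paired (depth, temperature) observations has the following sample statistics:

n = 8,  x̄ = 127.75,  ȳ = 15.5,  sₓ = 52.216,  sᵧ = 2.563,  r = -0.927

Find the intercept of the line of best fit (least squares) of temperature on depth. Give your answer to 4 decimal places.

b = r · sᵧ/sₓ = -0.927 · 2.563/52.216 = -0.045501
a = ȳ − b·x̄ = 15.5 − (-0.045501)·127.75 = 21.312804

21.3128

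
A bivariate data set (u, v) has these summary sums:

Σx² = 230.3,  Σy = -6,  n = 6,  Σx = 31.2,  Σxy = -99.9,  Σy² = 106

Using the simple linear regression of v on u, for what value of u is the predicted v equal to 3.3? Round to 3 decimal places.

0.940

Sxx = Σx² − (Σx)²/n = 230.3 − 162.24 = 68.06
Sxy = Σxy − (Σx)(Σy)/n = -99.9 − (-31.2) = -68.7
b = Sxy/Sxx = -68.7/68.06 = -1.009403
a = ȳ − b·x̄ = -1 − (-1.009403)·5.2 = 4.248898
Set a + b·x = 3.3: x = (3.3 − 4.248898) / (-1.009403) = 0.940058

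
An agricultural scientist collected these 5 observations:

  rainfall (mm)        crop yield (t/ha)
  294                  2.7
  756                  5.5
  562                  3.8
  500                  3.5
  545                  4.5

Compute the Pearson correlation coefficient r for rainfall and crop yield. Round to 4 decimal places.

n = 5, Σx = 2657, Σy = 20, Σxy = 11289.9, Σx² = 1520841, Σy² = 84.48
Sxx = Σx² − (Σx)²/n = 1520841 − 1411929.8 = 108911.2
Sxy = Σxy − (Σx)(Σy)/n = 11289.9 − 10628 = 661.9
Syy = Σy² − (Σy)²/n = 84.48 − 80 = 4.48
r = Sxy/√(Sxx·Syy) = 661.9/√(487922.176) = 661.9/698.514263 = 0.947583

0.9476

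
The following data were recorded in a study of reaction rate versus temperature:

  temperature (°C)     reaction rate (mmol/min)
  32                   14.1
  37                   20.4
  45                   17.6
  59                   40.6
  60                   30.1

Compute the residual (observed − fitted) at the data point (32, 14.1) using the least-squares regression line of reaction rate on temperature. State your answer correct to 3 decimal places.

0.399

n = 5, Σx = 233, Σy = 122.8, Σxy = 6199.4, Σx² = 11499
Sxx = Σx² − (Σx)²/n = 11499 − 10857.8 = 641.2
Sxy = Σxy − (Σx)(Σy)/n = 6199.4 − 5722.48 = 476.92
b = Sxy/Sxx = 476.92/641.2 = 0.743793
a = ȳ − b·x̄ = 24.56 − 0.743793·46.6 = -10.100749
ŷ(32) = -10.100749 + 0.743793·32 = 13.700624
residual = y − ŷ = 14.1 − 13.700624 = 0.399376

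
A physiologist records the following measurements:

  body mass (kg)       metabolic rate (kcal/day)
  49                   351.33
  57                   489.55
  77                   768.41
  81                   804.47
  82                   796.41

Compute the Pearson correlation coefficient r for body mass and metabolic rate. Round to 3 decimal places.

0.996

n = 5, Σx = 346, Σy = 3210.17, Σxy = 234754.78, Σx² = 24864, Σy² = 2234986.7685
Sxx = Σx² − (Σx)²/n = 24864 − 23943.2 = 920.8
Sxy = Σxy − (Σx)(Σy)/n = 234754.78 − 222143.764 = 12611.016
Syy = Σy² − (Σy)²/n = 2234986.7685 − 2061038.28578 = 173948.48272
r = Sxy/√(Sxx·Syy) = 12611.016/√(160171762.888576) = 12611.016/12655.898344 = 0.996454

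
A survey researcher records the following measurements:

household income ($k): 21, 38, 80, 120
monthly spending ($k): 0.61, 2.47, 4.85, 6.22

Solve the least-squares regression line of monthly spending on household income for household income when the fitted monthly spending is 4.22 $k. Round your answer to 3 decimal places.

77.176

n = 4, Σx = 259, Σy = 14.15, Σxy = 1241.07, Σx² = 22685
Sxx = Σx² − (Σx)²/n = 22685 − 16770.25 = 5914.75
Sxy = Σxy − (Σx)(Σy)/n = 1241.07 − 916.2125 = 324.8575
b = Sxy/Sxx = 324.8575/5914.75 = 0.054923
a = ȳ − b·x̄ = 3.5375 − 0.054923·64.75 = -0.018783
Set a + b·x = 4.22: x = (4.22 − (-0.018783)) / 0.054923 = 77.176424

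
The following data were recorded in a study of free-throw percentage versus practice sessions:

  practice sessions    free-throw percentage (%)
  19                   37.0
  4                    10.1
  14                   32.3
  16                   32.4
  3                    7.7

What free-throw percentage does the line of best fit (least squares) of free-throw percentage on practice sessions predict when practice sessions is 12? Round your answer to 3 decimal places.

25.413

n = 5, Σx = 56, Σy = 119.5, Σxy = 1737.1, Σx² = 838
Sxx = Σx² − (Σx)²/n = 838 − 627.2 = 210.8
Sxy = Σxy − (Σx)(Σy)/n = 1737.1 − 1338.4 = 398.7
b = Sxy/Sxx = 398.7/210.8 = 1.891366
a = ȳ − b·x̄ = 23.9 − 1.891366·11.2 = 2.716698
ŷ(12) = a + b·12 = 2.716698 + 1.891366·12 = 25.413093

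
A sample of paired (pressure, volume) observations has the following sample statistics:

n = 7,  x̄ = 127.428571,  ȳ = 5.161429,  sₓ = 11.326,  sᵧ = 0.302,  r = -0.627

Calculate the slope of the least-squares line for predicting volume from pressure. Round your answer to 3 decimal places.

b = r · sᵧ/sₓ = -0.627 · 0.302/11.326 = -0.016719

-0.017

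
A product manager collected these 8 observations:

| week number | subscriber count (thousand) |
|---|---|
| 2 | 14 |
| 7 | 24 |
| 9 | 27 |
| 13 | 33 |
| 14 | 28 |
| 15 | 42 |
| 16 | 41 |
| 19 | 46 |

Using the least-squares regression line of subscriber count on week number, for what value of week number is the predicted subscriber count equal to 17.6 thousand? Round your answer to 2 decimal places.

n = 8, Σx = 95, Σy = 255, Σxy = 3420, Σx² = 1341
Sxx = Σx² − (Σx)²/n = 1341 − 1128.125 = 212.875
Sxy = Σxy − (Σx)(Σy)/n = 3420 − 3028.125 = 391.875
b = Sxy/Sxx = 391.875/212.875 = 1.840869
a = ȳ − b·x̄ = 31.875 − 1.840869·11.875 = 10.014680
Set a + b·x = 17.6: x = (17.6 − 10.014680) / 1.840869 = 4.120510

4.12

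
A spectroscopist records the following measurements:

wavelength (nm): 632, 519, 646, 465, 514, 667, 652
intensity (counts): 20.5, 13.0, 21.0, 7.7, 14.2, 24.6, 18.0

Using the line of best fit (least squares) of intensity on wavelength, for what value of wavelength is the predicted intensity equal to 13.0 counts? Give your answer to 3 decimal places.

n = 7, Σx = 4095, Σy = 119, Σxy = 72292.5, Σx² = 2436515
Sxx = Σx² − (Σx)²/n = 2436515 − 2395575 = 40940
Sxy = Σxy − (Σx)(Σy)/n = 72292.5 − 69615 = 2677.5
b = Sxy/Sxx = 2677.5/40940 = 0.065401
a = ȳ − b·x̄ = 17 − 0.065401·585 = -21.259343
Set a + b·x = 13.0: x = (13.0 − (-21.259343)) / 0.065401 = 523.838469

523.838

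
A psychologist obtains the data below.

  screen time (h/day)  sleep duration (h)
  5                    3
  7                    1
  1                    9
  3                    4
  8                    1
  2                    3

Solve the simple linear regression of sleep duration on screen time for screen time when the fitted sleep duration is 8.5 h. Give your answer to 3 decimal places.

-1.451

n = 6, Σx = 26, Σy = 21, Σxy = 57, Σx² = 152
Sxx = Σx² − (Σx)²/n = 152 − 112.666667 = 39.333333
Sxy = Σxy − (Σx)(Σy)/n = 57 − 91 = -34
b = Sxy/Sxx = -34/39.333333 = -0.864407
a = ȳ − b·x̄ = 3.5 − (-0.864407)·4.333333 = 7.245763
Set a + b·x = 8.5: x = (8.5 − 7.245763) / (-0.864407) = -1.450980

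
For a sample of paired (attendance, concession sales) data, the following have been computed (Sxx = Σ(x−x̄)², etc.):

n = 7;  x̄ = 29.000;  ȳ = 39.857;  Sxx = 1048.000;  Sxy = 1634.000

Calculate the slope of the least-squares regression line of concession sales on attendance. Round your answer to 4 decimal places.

1.5592

b = Sxy/Sxx = 1634/1048 = 1.559160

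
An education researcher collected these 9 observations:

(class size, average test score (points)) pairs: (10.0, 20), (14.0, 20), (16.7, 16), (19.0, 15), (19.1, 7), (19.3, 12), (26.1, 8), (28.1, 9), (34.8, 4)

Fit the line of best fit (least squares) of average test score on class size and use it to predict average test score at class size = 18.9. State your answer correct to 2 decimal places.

n = 9, Σx = 187.1, Σy = 111, Σxy = 1998.4, Σx² = 4355.05
Sxx = Σx² − (Σx)²/n = 4355.05 − 3889.601111 = 465.448889
Sxy = Σxy − (Σx)(Σy)/n = 1998.4 − 2307.566667 = -309.166667
b = Sxy/Sxx = -309.166667/465.448889 = -0.664233
a = ȳ − b·x̄ = 12.333333 − (-0.664233)·20.788889 = 26.142006
ŷ(18.9) = a + b·18.9 = 26.142006 + (-0.664233)·18.9 = 13.587996

13.59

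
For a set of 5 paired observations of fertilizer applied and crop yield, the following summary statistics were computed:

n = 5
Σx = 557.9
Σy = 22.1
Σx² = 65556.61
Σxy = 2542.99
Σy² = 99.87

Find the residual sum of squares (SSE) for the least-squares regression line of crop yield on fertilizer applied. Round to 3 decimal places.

Sxx = Σx² − (Σx)²/n = 65556.61 − 62250.482 = 3306.128
Sxy = Σxy − (Σx)(Σy)/n = 2542.99 − 2465.918 = 77.072
Syy = Σy² − (Σy)²/n = 99.87 − 97.682 = 2.188
b = Sxy/Sxx = 77.072/3306.128 = 0.023312
SSE = Syy − b·Sxy = 2.188 − 0.023312·77.072 = 0.391308

0.391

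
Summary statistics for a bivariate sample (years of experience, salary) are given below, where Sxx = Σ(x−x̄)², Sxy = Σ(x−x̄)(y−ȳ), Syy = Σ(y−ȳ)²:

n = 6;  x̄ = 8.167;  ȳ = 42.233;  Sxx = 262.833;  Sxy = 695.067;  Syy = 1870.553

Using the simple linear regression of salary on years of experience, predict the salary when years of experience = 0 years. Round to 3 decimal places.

20.635

b = Sxy/Sxx = 695.067/262.833 = 2.644520
a = ȳ − b·x̄ = 42.233 − 2.644520·8.167 = 20.635209
ŷ(0) = a + b·0 = 20.635209 + 2.644520·0 = 20.635209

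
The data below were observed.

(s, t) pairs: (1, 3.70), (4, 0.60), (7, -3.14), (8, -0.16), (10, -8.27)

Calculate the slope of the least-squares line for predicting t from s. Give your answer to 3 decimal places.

n = 5, Σx = 30, Σy = -7.27, Σxy = -99.86, Σx² = 230
Sxx = Σx² − (Σx)²/n = 230 − 180 = 50
Sxy = Σxy − (Σx)(Σy)/n = -99.86 − (-43.62) = -56.24
b = Sxy/Sxx = -56.24/50 = -1.1248

-1.125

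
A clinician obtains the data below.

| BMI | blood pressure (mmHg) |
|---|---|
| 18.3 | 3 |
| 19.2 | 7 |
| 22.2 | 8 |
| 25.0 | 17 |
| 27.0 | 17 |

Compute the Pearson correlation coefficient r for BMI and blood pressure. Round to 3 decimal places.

n = 5, Σx = 111.7, Σy = 52, Σxy = 1250.9, Σx² = 2550.37, Σy² = 700
Sxx = Σx² − (Σx)²/n = 2550.37 − 2495.378 = 54.992
Sxy = Σxy − (Σx)(Σy)/n = 1250.9 − 1161.68 = 89.22
Syy = Σy² − (Σy)²/n = 700 − 540.8 = 159.2
r = Sxy/√(Sxx·Syy) = 89.22/√(8754.7264) = 89.22/93.566695 = 0.953544

0.954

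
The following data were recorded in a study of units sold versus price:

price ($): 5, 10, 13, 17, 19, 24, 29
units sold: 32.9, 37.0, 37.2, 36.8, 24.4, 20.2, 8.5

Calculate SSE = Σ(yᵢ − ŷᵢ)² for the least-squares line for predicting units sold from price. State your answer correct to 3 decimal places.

n = 7, Σx = 117, Σy = 197, Σxy = 2838.6, Σx² = 2361, Σy² = 6265.14
Sxx = Σx² − (Σx)²/n = 2361 − 1955.571429 = 405.428571
Sxy = Σxy − (Σx)(Σy)/n = 2838.6 − 3292.714286 = -454.114286
Syy = Σy² − (Σy)²/n = 6265.14 − 5544.142857 = 720.997143
b = Sxy/Sxx = -454.114286/405.428571 = -1.120085
SSE = Syy − b·Sxy = 720.997143 − (-1.120085)·(-454.114286) = 212.350740

212.351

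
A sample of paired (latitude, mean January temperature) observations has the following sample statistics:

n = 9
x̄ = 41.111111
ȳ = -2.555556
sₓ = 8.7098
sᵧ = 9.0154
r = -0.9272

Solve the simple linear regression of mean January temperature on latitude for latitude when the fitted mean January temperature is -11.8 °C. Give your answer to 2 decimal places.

50.74

b = r · sᵧ/sₓ = -0.9272 · 9.0154/8.7098 = -0.959733
a = ȳ − b·x̄ = -2.555556 − (-0.959733)·41.111111 = 36.900117
Set a + b·x = -11.8: x = (-11.8 − 36.900117) / (-0.959733) = 50.743423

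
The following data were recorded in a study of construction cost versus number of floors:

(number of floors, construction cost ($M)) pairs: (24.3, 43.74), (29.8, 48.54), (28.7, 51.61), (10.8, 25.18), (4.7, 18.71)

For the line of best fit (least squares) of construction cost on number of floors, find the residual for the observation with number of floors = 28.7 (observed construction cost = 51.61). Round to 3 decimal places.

2.341

n = 5, Σx = 98.3, Σy = 187.78, Σxy = 4350.462, Σx² = 2440.95
Sxx = Σx² − (Σx)²/n = 2440.95 − 1932.578 = 508.372
Sxy = Σxy − (Σx)(Σy)/n = 4350.462 − 3691.7548 = 658.7072
b = Sxy/Sxx = 658.7072/508.372 = 1.295719
a = ȳ − b·x̄ = 37.556 − 1.295719·19.66 = 12.082167
ŷ(28.7) = 12.082167 + 1.295719·28.7 = 49.269299
residual = y − ŷ = 51.61 − 49.269299 = 2.340701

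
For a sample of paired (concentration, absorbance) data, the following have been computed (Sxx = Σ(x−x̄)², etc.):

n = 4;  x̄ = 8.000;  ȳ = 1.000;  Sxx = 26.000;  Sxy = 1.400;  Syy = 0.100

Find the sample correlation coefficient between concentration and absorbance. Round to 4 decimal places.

r = Sxy/√(Sxx·Syy) = 1.4/√(2.6) = 1.4/1.612452 = 0.868243

0.8682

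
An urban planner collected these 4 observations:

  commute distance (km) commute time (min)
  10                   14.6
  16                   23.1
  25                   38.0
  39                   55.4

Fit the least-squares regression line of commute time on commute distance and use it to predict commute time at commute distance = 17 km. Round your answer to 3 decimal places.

24.975

n = 4, Σx = 90, Σy = 131.1, Σxy = 3626.2, Σx² = 2502
Sxx = Σx² − (Σx)²/n = 2502 − 2025 = 477
Sxy = Σxy − (Σx)(Σy)/n = 3626.2 − 2949.75 = 676.45
b = Sxy/Sxx = 676.45/477 = 1.418134
a = ȳ − b·x̄ = 32.775 − 1.418134·22.5 = 0.866981
ŷ(17) = a + b·17 = 0.866981 + 1.418134·17 = 24.975262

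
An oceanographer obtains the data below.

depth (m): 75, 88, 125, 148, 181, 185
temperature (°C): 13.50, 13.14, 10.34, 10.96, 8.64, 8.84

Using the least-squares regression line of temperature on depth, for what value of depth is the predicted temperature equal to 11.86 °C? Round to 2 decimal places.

n = 6, Σx = 802, Σy = 65.42, Σxy = 8282.64, Σx² = 117884
Sxx = Σx² − (Σx)²/n = 117884 − 107200.666667 = 10683.333333
Sxy = Σxy − (Σx)(Σy)/n = 8282.64 − 8744.473333 = -461.833333
b = Sxy/Sxx = -461.833333/10683.333333 = -0.043229
a = ȳ − b·x̄ = 10.903333 − (-0.043229)·133.666667 = 16.681654
Set a + b·x = 11.86: x = (11.86 − 16.681654) / (-0.043229) = 111.536629

111.54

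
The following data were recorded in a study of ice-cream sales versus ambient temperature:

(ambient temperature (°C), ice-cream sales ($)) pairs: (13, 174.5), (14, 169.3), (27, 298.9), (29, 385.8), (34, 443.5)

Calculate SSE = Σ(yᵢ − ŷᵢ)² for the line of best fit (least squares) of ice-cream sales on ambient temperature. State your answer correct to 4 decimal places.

2495.1794

n = 5, Σx = 117, Σy = 1472, Σxy = 38976.2, Σx² = 3091, Σy² = 493987.84
Sxx = Σx² − (Σx)²/n = 3091 − 2737.8 = 353.2
Sxy = Σxy − (Σx)(Σy)/n = 38976.2 − 34444.8 = 4531.4
Syy = Σy² − (Σy)²/n = 493987.84 − 433356.8 = 60631.04
b = Sxy/Sxx = 4531.4/353.2 = 12.829558
SSE = Syy − b·Sxy = 60631.04 − 12.829558·4531.4 = 2495.179411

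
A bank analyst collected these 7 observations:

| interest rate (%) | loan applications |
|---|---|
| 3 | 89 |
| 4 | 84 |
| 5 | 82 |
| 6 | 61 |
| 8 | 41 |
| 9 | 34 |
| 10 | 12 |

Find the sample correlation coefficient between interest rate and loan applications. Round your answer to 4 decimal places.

-0.9826

n = 7, Σx = 45, Σy = 403, Σxy = 2133, Σx² = 331, Σy² = 28403
Sxx = Σx² − (Σx)²/n = 331 − 289.285714 = 41.714286
Sxy = Σxy − (Σx)(Σy)/n = 2133 − 2590.714286 = -457.714286
Syy = Σy² − (Σy)²/n = 28403 − 23201.285714 = 5201.714286
r = Sxy/√(Sxx·Syy) = -457.714286/√(216985.795918) = -457.714286/465.817342 = -0.982605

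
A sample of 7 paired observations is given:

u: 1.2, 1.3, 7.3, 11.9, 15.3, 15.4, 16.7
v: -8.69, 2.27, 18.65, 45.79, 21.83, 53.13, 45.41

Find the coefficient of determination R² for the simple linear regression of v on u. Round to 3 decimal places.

0.762

n = 7, Σx = 69.1, Σy = 178.39, Σxy = 2584.117, Σx² = 948.17, Σy² = 7886.6295
Sxx = Σx² − (Σx)²/n = 948.17 − 682.115714 = 266.054286
Sxy = Σxy − (Σx)(Σy)/n = 2584.117 − 1760.964143 = 823.152857
Syy = Σy² − (Σy)²/n = 7886.6295 − 4546.141729 = 3340.487771
R² = Sxy²/(Sxx·Syy) = (823.152857)²/(266.054286·3340.487771) = 0.762396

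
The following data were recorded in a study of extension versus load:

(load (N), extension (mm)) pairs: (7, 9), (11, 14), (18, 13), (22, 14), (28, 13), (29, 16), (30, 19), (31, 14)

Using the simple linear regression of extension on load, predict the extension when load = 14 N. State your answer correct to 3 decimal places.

n = 8, Σx = 176, Σy = 112, Σxy = 2591, Σx² = 4464
Sxx = Σx² − (Σx)²/n = 4464 − 3872 = 592
Sxy = Σxy − (Σx)(Σy)/n = 2591 − 2464 = 127
b = Sxy/Sxx = 127/592 = 0.214527
a = ȳ − b·x̄ = 14 − 0.214527·22 = 9.280405
ŷ(14) = a + b·14 = 9.280405 + 0.214527·14 = 12.283784

12.284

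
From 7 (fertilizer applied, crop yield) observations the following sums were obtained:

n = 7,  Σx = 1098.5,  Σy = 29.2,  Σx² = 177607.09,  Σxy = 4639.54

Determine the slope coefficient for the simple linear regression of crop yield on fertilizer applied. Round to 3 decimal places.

Sxx = Σx² − (Σx)²/n = 177607.09 − 172386.035714 = 5221.054286
Sxy = Σxy − (Σx)(Σy)/n = 4639.54 − 4582.314286 = 57.225714
b = Sxy/Sxx = 57.225714/5221.054286 = 0.010961

0.011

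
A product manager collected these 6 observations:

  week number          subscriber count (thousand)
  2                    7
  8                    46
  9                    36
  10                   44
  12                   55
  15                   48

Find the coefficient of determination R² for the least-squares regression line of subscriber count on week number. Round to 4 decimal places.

0.7598

n = 6, Σx = 56, Σy = 236, Σxy = 2526, Σx² = 618, Σy² = 10726
Sxx = Σx² − (Σx)²/n = 618 − 522.666667 = 95.333333
Sxy = Σxy − (Σx)(Σy)/n = 2526 − 2202.666667 = 323.333333
Syy = Σy² − (Σy)²/n = 10726 − 9282.666667 = 1443.333333
R² = Sxy²/(Sxx·Syy) = (323.333333)²/(95.333333·1443.333333) = 0.759783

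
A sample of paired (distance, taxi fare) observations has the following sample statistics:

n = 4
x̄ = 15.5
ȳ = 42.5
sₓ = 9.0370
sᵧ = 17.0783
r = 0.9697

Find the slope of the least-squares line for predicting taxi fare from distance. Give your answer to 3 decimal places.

1.833

b = r · sᵧ/sₓ = 0.9697 · 17.0783/9.037 = 1.832558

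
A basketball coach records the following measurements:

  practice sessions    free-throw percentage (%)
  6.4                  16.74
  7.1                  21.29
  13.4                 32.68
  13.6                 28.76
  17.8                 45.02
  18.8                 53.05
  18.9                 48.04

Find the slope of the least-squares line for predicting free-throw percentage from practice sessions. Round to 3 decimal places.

n = 7, Σx = 96, Σy = 245.58, Σxy = 3793.995, Σx² = 1483.38
Sxx = Σx² − (Σx)²/n = 1483.38 − 1316.571429 = 166.808571
Sxy = Σxy − (Σx)(Σy)/n = 3793.995 − 3367.954286 = 426.040714
b = Sxy/Sxx = 426.040714/166.808571 = 2.554070

2.554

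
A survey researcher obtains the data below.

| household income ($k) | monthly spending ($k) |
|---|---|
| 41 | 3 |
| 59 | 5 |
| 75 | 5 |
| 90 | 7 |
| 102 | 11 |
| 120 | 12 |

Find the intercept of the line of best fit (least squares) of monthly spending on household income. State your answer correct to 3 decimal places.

-2.482

n = 6, Σx = 487, Σy = 43, Σxy = 3985, Σx² = 43691
Sxx = Σx² − (Σx)²/n = 43691 − 39528.166667 = 4162.833333
Sxy = Σxy − (Σx)(Σy)/n = 3985 − 3490.166667 = 494.833333
b = Sxy/Sxx = 494.833333/4162.833333 = 0.118869
a = ȳ − b·x̄ = 7.166667 − 0.118869·81.166667 = -2.481563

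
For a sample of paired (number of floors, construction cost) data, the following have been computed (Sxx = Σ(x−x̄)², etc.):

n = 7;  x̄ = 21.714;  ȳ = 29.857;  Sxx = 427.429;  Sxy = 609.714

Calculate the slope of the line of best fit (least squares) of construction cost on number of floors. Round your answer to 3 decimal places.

b = Sxy/Sxx = 609.714/427.429 = 1.426468

1.426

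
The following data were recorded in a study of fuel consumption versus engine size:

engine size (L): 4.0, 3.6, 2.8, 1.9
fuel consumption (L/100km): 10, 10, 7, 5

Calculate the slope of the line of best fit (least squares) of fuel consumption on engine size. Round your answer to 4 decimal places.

n = 4, Σx = 12.3, Σy = 32, Σxy = 105.1, Σx² = 40.41
Sxx = Σx² − (Σx)²/n = 40.41 − 37.8225 = 2.5875
Sxy = Σxy − (Σx)(Σy)/n = 105.1 − 98.4 = 6.7
b = Sxy/Sxx = 6.7/2.5875 = 2.589372

2.5894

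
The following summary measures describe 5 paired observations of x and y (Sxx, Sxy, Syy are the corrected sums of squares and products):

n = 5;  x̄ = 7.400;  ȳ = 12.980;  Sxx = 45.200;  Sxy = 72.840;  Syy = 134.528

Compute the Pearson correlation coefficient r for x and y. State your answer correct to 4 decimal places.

0.9341

r = Sxy/√(Sxx·Syy) = 72.84/√(6080.6656) = 72.84/77.978623 = 0.934102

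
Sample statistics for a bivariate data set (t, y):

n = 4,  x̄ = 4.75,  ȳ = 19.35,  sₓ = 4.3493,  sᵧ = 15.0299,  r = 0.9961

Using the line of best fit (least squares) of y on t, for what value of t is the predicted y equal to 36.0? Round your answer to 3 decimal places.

9.587

b = r · sᵧ/sₓ = 0.9961 · 15.0299/4.3493 = 3.442228
a = ȳ − b·x̄ = 19.35 − 3.442228·4.75 = 2.999416
Set a + b·x = 36.0: x = (36.0 − 2.999416) / 3.442228 = 9.586983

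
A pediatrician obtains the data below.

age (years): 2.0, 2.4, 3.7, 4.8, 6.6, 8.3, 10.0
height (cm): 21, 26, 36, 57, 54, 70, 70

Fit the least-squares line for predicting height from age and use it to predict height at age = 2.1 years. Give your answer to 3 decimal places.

n = 7, Σx = 37.8, Σy = 334, Σxy = 2148.6, Σx² = 258.94
Sxx = Σx² − (Σx)²/n = 258.94 − 204.12 = 54.82
Sxy = Σxy − (Σx)(Σy)/n = 2148.6 − 1803.6 = 345
b = Sxy/Sxx = 345/54.82 = 6.293324
a = ȳ − b·x̄ = 47.714286 − 6.293324·5.4 = 13.730338
ŷ(2.1) = a + b·2.1 = 13.730338 + 6.293324·2.1 = 26.946318

26.946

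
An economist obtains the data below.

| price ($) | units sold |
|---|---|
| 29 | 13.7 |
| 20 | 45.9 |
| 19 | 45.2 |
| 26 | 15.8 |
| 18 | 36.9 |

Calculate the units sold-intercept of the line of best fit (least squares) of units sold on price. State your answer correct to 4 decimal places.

n = 5, Σx = 112, Σy = 157.5, Σxy = 3249.1, Σx² = 2602
Sxx = Σx² − (Σx)²/n = 2602 − 2508.8 = 93.2
Sxy = Σxy − (Σx)(Σy)/n = 3249.1 − 3528 = -278.9
b = Sxy/Sxx = -278.9/93.2 = -2.992489
a = ȳ − b·x̄ = 31.5 − (-2.992489)·22.4 = 98.531760

98.5318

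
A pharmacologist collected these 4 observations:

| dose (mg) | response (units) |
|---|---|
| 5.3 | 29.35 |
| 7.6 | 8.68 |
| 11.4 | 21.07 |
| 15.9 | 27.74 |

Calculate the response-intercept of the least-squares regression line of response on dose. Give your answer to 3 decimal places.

17.037

n = 4, Σx = 40.2, Σy = 86.84, Σxy = 902.787, Σx² = 468.62
Sxx = Σx² − (Σx)²/n = 468.62 − 404.01 = 64.61
Sxy = Σxy − (Σx)(Σy)/n = 902.787 − 872.742 = 30.045
b = Sxy/Sxx = 30.045/64.61 = 0.465021
a = ȳ − b·x̄ = 21.71 − 0.465021·10.05 = 17.036540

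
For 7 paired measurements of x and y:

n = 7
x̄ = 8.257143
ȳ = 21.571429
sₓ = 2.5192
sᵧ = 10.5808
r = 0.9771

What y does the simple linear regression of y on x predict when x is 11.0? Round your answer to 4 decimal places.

32.8278

b = r · sᵧ/sₓ = 0.9771 · 10.5808/2.5192 = 4.103882
a = ȳ − b·x̄ = 21.571429 − 4.103882·8.257143 = -12.314912
ŷ(11.0) = a + b·11.0 = -12.314912 + 4.103882·11 = 32.827791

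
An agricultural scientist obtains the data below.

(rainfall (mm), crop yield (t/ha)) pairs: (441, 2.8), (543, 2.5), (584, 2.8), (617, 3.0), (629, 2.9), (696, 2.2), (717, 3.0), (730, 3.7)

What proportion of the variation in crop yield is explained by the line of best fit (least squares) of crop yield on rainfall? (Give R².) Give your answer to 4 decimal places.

0.1057

n = 8, Σx = 4957, Σy = 22.9, Σxy = 14285.8, Σx² = 3138121, Σy² = 66.87
Sxx = Σx² − (Σx)²/n = 3138121 − 3071481.125 = 66639.875
Sxy = Σxy − (Σx)(Σy)/n = 14285.8 − 14189.4125 = 96.3875
Syy = Σy² − (Σy)²/n = 66.87 − 65.55125 = 1.31875
R² = Sxy²/(Sxx·Syy) = (96.3875)²/(66639.875·1.31875) = 0.105717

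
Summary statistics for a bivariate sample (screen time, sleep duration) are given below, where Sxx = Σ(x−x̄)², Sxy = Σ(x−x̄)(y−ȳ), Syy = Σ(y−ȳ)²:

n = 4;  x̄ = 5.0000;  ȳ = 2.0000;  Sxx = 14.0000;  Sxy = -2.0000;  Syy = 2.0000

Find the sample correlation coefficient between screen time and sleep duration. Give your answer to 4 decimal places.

r = Sxy/√(Sxx·Syy) = -2/√(28) = -2/5.291503 = -0.377964

-0.3780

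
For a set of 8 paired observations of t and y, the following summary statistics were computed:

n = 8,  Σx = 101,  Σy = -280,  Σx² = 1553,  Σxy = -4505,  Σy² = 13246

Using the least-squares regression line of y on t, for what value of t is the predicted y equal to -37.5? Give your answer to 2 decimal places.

Sxx = Σx² − (Σx)²/n = 1553 − 1275.125 = 277.875
Sxy = Σxy − (Σx)(Σy)/n = -4505 − (-3535) = -970
b = Sxy/Sxx = -970/277.875 = -3.490778
a = ȳ − b·x̄ = -35 − (-3.490778)·12.625 = 9.071075
Set a + b·x = -37.5: x = (-37.5 − 9.071075) / (-3.490778) = 13.341173

13.34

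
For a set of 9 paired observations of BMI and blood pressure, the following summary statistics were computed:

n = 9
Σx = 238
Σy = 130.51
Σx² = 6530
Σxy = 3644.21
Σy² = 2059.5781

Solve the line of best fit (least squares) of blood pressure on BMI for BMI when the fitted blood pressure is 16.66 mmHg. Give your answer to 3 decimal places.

29.088

Sxx = Σx² − (Σx)²/n = 6530 − 6293.777778 = 236.222222
Sxy = Σxy − (Σx)(Σy)/n = 3644.21 − 3451.264444 = 192.945556
b = Sxy/Sxx = 192.945556/236.222222 = 0.816797
a = ȳ − b·x̄ = 14.501111 − 0.816797·26.444444 = -7.098627
Set a + b·x = 16.66: x = (16.66 − (-7.098627)) / 0.816797 = 29.087561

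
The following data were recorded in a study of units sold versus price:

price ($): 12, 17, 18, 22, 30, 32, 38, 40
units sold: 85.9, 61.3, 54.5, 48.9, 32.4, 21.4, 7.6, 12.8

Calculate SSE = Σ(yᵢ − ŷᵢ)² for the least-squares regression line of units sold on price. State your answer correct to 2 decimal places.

n = 8, Σx = 209, Σy = 324.8, Σxy = 6587.3, Σx² = 6209, Σy² = 18227.28
Sxx = Σx² − (Σx)²/n = 6209 − 5460.125 = 748.875
Sxy = Σxy − (Σx)(Σy)/n = 6587.3 − 8485.4 = -1898.1
Syy = Σy² − (Σy)²/n = 18227.28 − 13186.88 = 5040.4
b = Sxy/Sxx = -1898.1/748.875 = -2.534602
SSE = Syy − b·Sxy = 5040.4 − (-2.534602)·(-1898.1) = 229.472128

229.47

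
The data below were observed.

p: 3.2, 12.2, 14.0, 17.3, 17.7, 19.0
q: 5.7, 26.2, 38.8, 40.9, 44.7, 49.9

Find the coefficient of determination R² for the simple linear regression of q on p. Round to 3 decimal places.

n = 6, Σx = 83.4, Σy = 206.2, Σxy = 3327.94, Σx² = 1328.66, Σy² = 8385.28
Sxx = Σx² − (Σx)²/n = 1328.66 − 1159.26 = 169.4
Sxy = Σxy − (Σx)(Σy)/n = 3327.94 − 2866.18 = 461.76
Syy = Σy² − (Σy)²/n = 8385.28 − 7086.406667 = 1298.873333
R² = Sxy²/(Sxx·Syy) = (461.76)²/(169.4·1298.873333) = 0.969064

0.969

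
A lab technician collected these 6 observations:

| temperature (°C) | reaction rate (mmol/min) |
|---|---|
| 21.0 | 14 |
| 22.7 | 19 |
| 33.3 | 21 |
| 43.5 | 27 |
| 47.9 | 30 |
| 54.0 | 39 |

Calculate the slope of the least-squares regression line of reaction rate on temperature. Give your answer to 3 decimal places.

n = 6, Σx = 222.4, Σy = 150, Σxy = 6142.1, Σx² = 9167.84
Sxx = Σx² − (Σx)²/n = 9167.84 − 8243.626667 = 924.213333
Sxy = Σxy − (Σx)(Σy)/n = 6142.1 − 5560 = 582.1
b = Sxy/Sxx = 582.1/924.213333 = 0.629833

0.630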